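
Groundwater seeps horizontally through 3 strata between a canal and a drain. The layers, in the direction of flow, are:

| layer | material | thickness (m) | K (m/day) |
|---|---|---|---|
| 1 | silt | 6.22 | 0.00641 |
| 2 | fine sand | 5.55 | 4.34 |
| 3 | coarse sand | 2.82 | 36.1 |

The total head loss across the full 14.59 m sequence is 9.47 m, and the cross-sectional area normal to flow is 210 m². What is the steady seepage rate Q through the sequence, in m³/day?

2.05

Flow is perpendicular to layering, so the layers act in series and the equivalent K is the thickness-weighted harmonic mean.
Total thickness L = 6.22 + 5.55 + 2.82 = 14.59 m.
Σ(b_i/K_i) = 6.22/0.00641 + 5.55/4.34 + 2.82/36.1 = 971.7 d.
K_eq = L / Σ(b_i/K_i) = 14.59 / 971.7 = 0.01501 m/day.
Q = K_eq · A · (Δh/L) = 0.01501 × 210 × (9.47/14.59) = 2.047 m³/day.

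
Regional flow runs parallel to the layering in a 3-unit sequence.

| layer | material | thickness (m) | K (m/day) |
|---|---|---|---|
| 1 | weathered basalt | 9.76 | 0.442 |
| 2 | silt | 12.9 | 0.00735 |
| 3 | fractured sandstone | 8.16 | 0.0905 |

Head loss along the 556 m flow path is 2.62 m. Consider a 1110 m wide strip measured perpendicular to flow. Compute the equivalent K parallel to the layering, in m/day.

Flow is parallel to layering, so each bed carries its own Darcy discharge and the transmissivities add.
Σ(K_i·b_i) = 0.442×9.76 + 0.00735×12.9 + 0.0905×8.16 = 5.147 m²/day.
Total thickness b = 30.82 m, so K_eq = Σ(K_i·b_i)/b = 0.1670 m/day.

0.167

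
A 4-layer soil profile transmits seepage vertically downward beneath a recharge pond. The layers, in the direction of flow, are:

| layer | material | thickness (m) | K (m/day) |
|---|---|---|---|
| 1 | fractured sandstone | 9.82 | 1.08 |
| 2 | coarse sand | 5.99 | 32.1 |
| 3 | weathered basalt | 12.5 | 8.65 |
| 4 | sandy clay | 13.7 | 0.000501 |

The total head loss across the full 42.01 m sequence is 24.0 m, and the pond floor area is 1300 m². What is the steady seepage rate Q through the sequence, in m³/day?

1.14

Flow is perpendicular to layering, so the layers act in series and the equivalent K is the thickness-weighted harmonic mean.
Total thickness L = 9.82 + 5.99 + 12.5 + 13.7 = 42.01 m.
Σ(b_i/K_i) = 9.82/1.08 + 5.99/32.1 + 12.5/8.65 + 13.7/0.000501 = 27356 d.
K_eq = L / Σ(b_i/K_i) = 42.01 / 27356 = 0.001536 m/day.
Q = K_eq · A · (Δh/L) = 0.001536 × 1300 × (24.0/42.01) = 1.141 m³/day.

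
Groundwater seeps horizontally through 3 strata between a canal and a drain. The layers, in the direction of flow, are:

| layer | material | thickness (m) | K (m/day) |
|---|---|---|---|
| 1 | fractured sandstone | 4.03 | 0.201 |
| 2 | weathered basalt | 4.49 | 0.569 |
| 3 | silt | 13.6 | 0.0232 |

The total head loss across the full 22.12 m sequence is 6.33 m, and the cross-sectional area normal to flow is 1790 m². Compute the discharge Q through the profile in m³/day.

Flow is perpendicular to layering, so the layers act in series and the equivalent K is the thickness-weighted harmonic mean.
Total thickness L = 4.03 + 4.49 + 13.6 = 22.12 m.
Σ(b_i/K_i) = 4.03/0.201 + 4.49/0.569 + 13.6/0.0232 = 614.1 d.
K_eq = L / Σ(b_i/K_i) = 22.12 / 614.1 = 0.03602 m/day.
Q = K_eq · A · (Δh/L) = 0.03602 × 1790 × (6.33/22.12) = 18.45 m³/day.

18.4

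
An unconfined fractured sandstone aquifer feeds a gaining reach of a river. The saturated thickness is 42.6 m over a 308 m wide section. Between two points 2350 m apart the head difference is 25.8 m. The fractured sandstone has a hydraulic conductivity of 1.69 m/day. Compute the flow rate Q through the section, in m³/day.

Cross-sectional area A = 308 × 42.6 = 13121 m².
Hydraulic gradient i = Δh / L = 25.8 / 2350 = 0.01098.
Darcy's law: Q = K · A · i = 1.690 × 13121 × 0.01098 = 243.4 m³/day.

243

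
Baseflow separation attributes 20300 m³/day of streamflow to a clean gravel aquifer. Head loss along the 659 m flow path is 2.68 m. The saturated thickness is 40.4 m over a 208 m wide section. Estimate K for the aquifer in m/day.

594

Cross-sectional area A = 208 × 40.4 = 8403 m².
Hydraulic gradient i = Δh / L = 2.68 / 659 = 0.004067.
From Q = K·A·i, K = Q / (A·i) = 20300 / (8403 × 0.004067) = 594.0 m/day.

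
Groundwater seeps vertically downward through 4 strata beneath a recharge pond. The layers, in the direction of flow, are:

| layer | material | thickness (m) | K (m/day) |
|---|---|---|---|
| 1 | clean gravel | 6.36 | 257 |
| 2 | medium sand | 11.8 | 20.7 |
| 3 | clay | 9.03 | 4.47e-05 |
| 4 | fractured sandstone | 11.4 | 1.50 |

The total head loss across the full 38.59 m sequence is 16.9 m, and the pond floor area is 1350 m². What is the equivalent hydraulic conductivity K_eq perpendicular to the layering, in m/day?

0.000191

Flow is perpendicular to layering, so the layers act in series and the equivalent K is the thickness-weighted harmonic mean.
Total thickness L = 6.36 + 11.8 + 9.03 + 11.4 = 38.59 m.
Σ(b_i/K_i) = 6.36/257 + 11.8/20.7 + 9.03/4.47e-05 + 11.4/1.50 = 2.020e+05 d.
K_eq = L / Σ(b_i/K_i) = 38.59 / 2.020e+05 = 0.0001910 m/day.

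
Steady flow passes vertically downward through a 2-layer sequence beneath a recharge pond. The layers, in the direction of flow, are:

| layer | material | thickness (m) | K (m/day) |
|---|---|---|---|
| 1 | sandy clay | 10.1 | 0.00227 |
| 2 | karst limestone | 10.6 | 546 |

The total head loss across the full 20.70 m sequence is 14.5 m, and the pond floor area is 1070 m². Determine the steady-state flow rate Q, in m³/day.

3.49

Flow is perpendicular to layering, so the layers act in series and the equivalent K is the thickness-weighted harmonic mean.
Total thickness L = 10.1 + 10.6 = 20.70 m.
Σ(b_i/K_i) = 10.1/0.00227 + 10.6/546 = 4449 d.
K_eq = L / Σ(b_i/K_i) = 20.70 / 4449 = 0.004652 m/day.
Q = K_eq · A · (Δh/L) = 0.004652 × 1070 × (14.5/20.70) = 3.487 m³/day.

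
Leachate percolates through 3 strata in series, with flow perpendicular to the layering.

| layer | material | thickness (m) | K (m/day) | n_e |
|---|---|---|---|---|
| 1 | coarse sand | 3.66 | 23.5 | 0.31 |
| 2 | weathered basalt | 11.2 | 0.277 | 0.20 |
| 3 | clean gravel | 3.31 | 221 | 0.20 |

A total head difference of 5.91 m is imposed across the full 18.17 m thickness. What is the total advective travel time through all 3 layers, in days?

27.7

With flow normal to the layers, continuity requires the same specific discharge q through every layer.
Σ(b_i/K_i) = 3.66/23.5 + 11.2/0.277 + 3.31/221 = 40.60 d.
q = Δh / Σ(b_i/K_i) = 5.91 / 40.60 = 0.1456 m/day.
In each layer the seepage velocity is v_i = q/n_i, so the layer transit time is t_i = b_i·n_i / q:
  layer 1 (coarse sand): t_1 = 3.66 × 0.31 / 0.1456 = 7.795 d
  layer 2 (weathered basalt): t_2 = 11.2 × 0.20 / 0.1456 = 15.39 d
  layer 3 (clean gravel): t_3 = 3.31 × 0.20 / 0.1456 = 4.548 d
Total t = Σ t_i = 27.73 days.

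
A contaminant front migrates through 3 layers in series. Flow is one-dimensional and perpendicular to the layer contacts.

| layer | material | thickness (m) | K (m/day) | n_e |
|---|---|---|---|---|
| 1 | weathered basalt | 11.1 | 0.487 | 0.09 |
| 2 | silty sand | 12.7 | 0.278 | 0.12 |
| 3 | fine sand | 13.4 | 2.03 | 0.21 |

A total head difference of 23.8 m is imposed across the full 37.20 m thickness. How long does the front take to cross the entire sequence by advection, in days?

16.8

With flow normal to the layers, continuity requires the same specific discharge q through every layer.
Σ(b_i/K_i) = 11.1/0.487 + 12.7/0.278 + 13.4/2.03 = 75.08 d.
q = Δh / Σ(b_i/K_i) = 23.8 / 75.08 = 0.3170 m/day.
In each layer the seepage velocity is v_i = q/n_i, so the layer transit time is t_i = b_i·n_i / q:
  layer 1 (weathered basalt): t_1 = 11.1 × 0.09 / 0.3170 = 3.151 d
  layer 2 (silty sand): t_2 = 12.7 × 0.12 / 0.3170 = 4.807 d
  layer 3 (fine sand): t_3 = 13.4 × 0.21 / 0.3170 = 8.877 d
Total t = Σ t_i = 16.84 days.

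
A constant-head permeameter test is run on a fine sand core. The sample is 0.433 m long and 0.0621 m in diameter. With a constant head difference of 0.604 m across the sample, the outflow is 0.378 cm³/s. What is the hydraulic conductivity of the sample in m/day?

Cross-sectional area A = π·(d/2)² = π × (0.0621/2)² = 0.003029 m².
Convert discharge: 0.378 cm³/s = 3.780e-07 m³/s.
Darcy's law rearranged: K = Q·L / (A·Δh) = 3.780e-07 × 0.433 / (0.003029 × 0.604) = 8.947e-05 m/s = 7.730 m/day.

7.73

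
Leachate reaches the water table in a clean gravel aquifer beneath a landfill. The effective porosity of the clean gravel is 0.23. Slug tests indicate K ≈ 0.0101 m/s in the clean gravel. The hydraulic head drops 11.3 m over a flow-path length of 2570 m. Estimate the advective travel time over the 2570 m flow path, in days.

154

Convert K: 0.0101 m/s × 86400 = 872.6 m/day.
Hydraulic gradient i = Δh / L = 11.3 / 2570 = 0.004397.
Darcy flux q = K · i = 872.6 × 0.004397 = 3.837 m/day.
Seepage velocity v = q / n_e = 3.837 / 0.23 = 16.68 m/day.
Travel time t = L / v = 2570 / 16.68 = 154.1 days.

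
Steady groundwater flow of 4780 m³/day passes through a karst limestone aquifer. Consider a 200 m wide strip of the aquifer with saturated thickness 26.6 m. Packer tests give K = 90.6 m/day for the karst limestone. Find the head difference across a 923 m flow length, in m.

9.15

Cross-sectional area A = 200 × 26.6 = 5320 m².
From Q = K·A·i, i = Q / (K·A) = 4780 / (90.60 × 5320) = 0.009917.
Head loss Δh = i · L = 0.009917 × 923 = 9.154 m.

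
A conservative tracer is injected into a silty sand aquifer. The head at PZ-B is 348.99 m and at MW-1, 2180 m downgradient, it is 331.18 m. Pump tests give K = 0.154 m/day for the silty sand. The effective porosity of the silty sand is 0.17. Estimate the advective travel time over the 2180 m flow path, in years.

806

Hydraulic gradient i = (348.99 − 331.18) / 2180 = 17.81 / 2180 = 0.008170.
Darcy flux q = K · i = 0.1540 × 0.008170 = 0.001258 m/day.
Seepage velocity v = q / n_e = 0.001258 / 0.17 = 0.007401 m/day.
Travel time t = L / v = 2180 / 0.007401 = 2.946e+05 days = 806.5 years.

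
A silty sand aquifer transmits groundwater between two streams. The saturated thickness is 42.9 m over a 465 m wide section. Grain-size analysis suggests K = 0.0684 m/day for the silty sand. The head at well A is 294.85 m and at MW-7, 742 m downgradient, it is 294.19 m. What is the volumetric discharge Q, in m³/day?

1.21

Cross-sectional area A = 465 × 42.9 = 19948 m².
Hydraulic gradient i = (294.85 − 294.19) / 742 = 0.66 / 742 = 0.0008895.
Darcy's law: Q = K · A · i = 0.06840 × 19948 × 0.0008895 = 1.214 m³/day.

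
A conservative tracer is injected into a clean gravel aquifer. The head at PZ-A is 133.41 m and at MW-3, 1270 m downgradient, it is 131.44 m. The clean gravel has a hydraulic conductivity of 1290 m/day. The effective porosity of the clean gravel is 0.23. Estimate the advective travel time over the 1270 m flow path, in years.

0.400

Hydraulic gradient i = (133.41 − 131.44) / 1270 = 1.97 / 1270 = 0.001551.
Darcy flux q = K · i = 1290 × 0.001551 = 2.001 m/day.
Seepage velocity v = q / n_e = 2.001 / 0.23 = 8.700 m/day.
Travel time t = L / v = 1270 / 8.700 = 146.0 days = 0.3997 years.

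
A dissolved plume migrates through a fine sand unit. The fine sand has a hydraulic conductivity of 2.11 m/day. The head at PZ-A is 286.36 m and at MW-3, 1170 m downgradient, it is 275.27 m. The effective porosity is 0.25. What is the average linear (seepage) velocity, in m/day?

Hydraulic gradient i = (286.36 − 275.27) / 1170 = 11.09 / 1170 = 0.009479.
Darcy flux q = K · i = 2.110 × 0.009479 = 0.02000 m/day.
Seepage velocity v = q / n_e = 0.02000 / 0.25 = 0.08000 m/day.

0.0800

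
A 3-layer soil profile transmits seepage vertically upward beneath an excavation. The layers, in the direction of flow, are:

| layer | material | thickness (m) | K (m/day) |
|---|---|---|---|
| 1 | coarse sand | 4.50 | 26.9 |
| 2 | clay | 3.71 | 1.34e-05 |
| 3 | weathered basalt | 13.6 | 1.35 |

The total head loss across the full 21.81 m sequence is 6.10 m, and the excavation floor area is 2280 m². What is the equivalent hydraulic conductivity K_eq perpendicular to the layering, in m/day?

Flow is perpendicular to layering, so the layers act in series and the equivalent K is the thickness-weighted harmonic mean.
Total thickness L = 4.50 + 3.71 + 13.6 = 21.81 m.
Σ(b_i/K_i) = 4.50/26.9 + 3.71/1.34e-05 + 13.6/1.35 = 2.769e+05 d.
K_eq = L / Σ(b_i/K_i) = 21.81 / 2.769e+05 = 7.877e-05 m/day.

7.88e-05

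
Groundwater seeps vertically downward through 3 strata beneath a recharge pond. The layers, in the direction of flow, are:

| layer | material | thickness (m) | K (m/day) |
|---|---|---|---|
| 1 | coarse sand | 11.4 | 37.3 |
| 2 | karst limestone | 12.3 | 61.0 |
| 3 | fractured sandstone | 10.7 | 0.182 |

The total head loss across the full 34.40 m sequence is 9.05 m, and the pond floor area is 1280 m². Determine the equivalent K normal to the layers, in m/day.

0.580

Flow is perpendicular to layering, so the layers act in series and the equivalent K is the thickness-weighted harmonic mean.
Total thickness L = 11.4 + 12.3 + 10.7 = 34.40 m.
Σ(b_i/K_i) = 11.4/37.3 + 12.3/61.0 + 10.7/0.182 = 59.30 d.
K_eq = L / Σ(b_i/K_i) = 34.40 / 59.30 = 0.5801 m/day.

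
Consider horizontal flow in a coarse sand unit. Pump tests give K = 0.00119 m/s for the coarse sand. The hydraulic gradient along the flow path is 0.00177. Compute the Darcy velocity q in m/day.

0.182

Convert K: 0.00119 m/s × 86400 = 102.8 m/day.
Hydraulic gradient i = 0.00177.
Specific discharge q = K · i = 102.8 × 0.001770 = 0.1820 m/day.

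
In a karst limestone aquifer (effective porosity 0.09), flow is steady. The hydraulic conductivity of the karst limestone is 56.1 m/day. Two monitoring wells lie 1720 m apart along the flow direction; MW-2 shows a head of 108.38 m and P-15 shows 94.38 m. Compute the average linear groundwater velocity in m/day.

Hydraulic gradient i = (108.38 − 94.38) / 1720 = 14 / 1720 = 0.008140.
Darcy flux q = K · i = 56.10 × 0.008140 = 0.4566 m/day.
Seepage velocity v = q / n_e = 0.4566 / 0.09 = 5.074 m/day.

5.07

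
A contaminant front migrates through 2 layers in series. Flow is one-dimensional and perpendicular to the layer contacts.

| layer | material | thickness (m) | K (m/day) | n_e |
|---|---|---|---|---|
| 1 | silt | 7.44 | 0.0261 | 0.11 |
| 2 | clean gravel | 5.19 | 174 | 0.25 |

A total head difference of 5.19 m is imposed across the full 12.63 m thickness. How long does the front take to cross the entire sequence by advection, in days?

With flow normal to the layers, continuity requires the same specific discharge q through every layer.
Σ(b_i/K_i) = 7.44/0.0261 + 5.19/174 = 285.1 d.
q = Δh / Σ(b_i/K_i) = 5.19 / 285.1 = 0.01820 m/day.
In each layer the seepage velocity is v_i = q/n_i, so the layer transit time is t_i = b_i·n_i / q:
  layer 1 (silt): t_1 = 7.44 × 0.11 / 0.01820 = 44.95 d
  layer 2 (clean gravel): t_2 = 5.19 × 0.25 / 0.01820 = 71.27 d
Total t = Σ t_i = 116.2 days.

116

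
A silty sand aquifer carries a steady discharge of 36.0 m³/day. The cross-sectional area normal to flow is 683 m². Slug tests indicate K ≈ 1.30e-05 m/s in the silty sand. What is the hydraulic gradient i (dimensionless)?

Convert K: 1.30e-05 m/s × 86400 = 1.123 m/day.
From Q = K·A·i, i = Q / (K·A) = 36.0 / (1.123 × 683.0) = 0.04693.

0.0469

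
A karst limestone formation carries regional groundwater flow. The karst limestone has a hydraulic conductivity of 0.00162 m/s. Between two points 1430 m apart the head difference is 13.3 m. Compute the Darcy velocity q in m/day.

Convert K: 0.00162 m/s × 86400 = 140.0 m/day.
Hydraulic gradient i = Δh / L = 13.3 / 1430 = 0.009301.
Specific discharge q = K · i = 140.0 × 0.009301 = 1.302 m/day.

1.30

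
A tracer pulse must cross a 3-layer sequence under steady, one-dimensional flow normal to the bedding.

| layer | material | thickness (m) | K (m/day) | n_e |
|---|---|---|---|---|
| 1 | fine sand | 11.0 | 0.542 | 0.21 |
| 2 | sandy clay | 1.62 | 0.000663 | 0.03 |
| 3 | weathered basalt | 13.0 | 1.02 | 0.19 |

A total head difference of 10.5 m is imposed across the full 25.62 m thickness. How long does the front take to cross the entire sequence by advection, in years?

With flow normal to the layers, continuity requires the same specific discharge q through every layer.
Σ(b_i/K_i) = 11.0/0.542 + 1.62/0.000663 + 13.0/1.02 = 2476 d.
q = Δh / Σ(b_i/K_i) = 10.5 / 2476 = 0.004240 m/day.
In each layer the seepage velocity is v_i = q/n_i, so the layer transit time is t_i = b_i·n_i / q:
  layer 1 (fine sand): t_1 = 11.0 × 0.21 / 0.004240 = 544.8 d
  layer 2 (sandy clay): t_2 = 1.62 × 0.03 / 0.004240 = 11.46 d
  layer 3 (weathered basalt): t_3 = 13.0 × 0.19 / 0.004240 = 582.6 d
Total t = Σ t_i = 1139 days = 3.118 years.

3.12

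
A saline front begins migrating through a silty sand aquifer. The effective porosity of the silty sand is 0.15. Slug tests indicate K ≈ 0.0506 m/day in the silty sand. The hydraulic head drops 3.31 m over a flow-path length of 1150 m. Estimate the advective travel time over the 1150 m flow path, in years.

3240

Hydraulic gradient i = Δh / L = 3.31 / 1150 = 0.002878.
Darcy flux q = K · i = 0.05060 × 0.002878 = 0.0001456 m/day.
Seepage velocity v = q / n_e = 0.0001456 / 0.15 = 0.0009709 m/day.
Travel time t = L / v = 1150 / 0.0009709 = 1.184e+06 days = 3243 years.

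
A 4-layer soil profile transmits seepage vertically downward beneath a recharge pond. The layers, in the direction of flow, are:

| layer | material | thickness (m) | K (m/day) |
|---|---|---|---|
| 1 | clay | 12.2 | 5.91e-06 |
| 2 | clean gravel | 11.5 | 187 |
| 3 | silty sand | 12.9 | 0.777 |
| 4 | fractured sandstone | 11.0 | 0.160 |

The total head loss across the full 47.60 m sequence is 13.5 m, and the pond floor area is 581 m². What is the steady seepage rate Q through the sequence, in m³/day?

0.00380

Flow is perpendicular to layering, so the layers act in series and the equivalent K is the thickness-weighted harmonic mean.
Total thickness L = 12.2 + 11.5 + 12.9 + 11.0 = 47.60 m.
Σ(b_i/K_i) = 12.2/5.91e-06 + 11.5/187 + 12.9/0.777 + 11.0/0.160 = 2.064e+06 d.
K_eq = L / Σ(b_i/K_i) = 47.60 / 2.064e+06 = 2.306e-05 m/day.
Q = K_eq · A · (Δh/L) = 2.306e-05 × 581 × (13.5/47.60) = 0.003799 m³/day.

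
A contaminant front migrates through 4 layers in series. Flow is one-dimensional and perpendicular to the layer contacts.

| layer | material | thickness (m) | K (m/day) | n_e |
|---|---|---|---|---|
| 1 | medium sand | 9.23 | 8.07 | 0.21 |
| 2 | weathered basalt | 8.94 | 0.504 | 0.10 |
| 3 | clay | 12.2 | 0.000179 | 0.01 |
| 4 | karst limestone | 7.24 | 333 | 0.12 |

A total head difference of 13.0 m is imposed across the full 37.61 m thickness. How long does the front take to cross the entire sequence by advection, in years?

54.9

With flow normal to the layers, continuity requires the same specific discharge q through every layer.
Σ(b_i/K_i) = 9.23/8.07 + 8.94/0.504 + 12.2/0.000179 + 7.24/333 = 68175 d.
q = Δh / Σ(b_i/K_i) = 13.0 / 68175 = 0.0001907 m/day.
In each layer the seepage velocity is v_i = q/n_i, so the layer transit time is t_i = b_i·n_i / q:
  layer 1 (medium sand): t_1 = 9.23 × 0.21 / 0.0001907 = 10165 d
  layer 2 (weathered basalt): t_2 = 8.94 × 0.10 / 0.0001907 = 4688 d
  layer 3 (clay): t_3 = 12.2 × 0.01 / 0.0001907 = 639.8 d
  layer 4 (karst limestone): t_4 = 7.24 × 0.12 / 0.0001907 = 4556 d
Total t = Σ t_i = 20049 days = 54.89 years.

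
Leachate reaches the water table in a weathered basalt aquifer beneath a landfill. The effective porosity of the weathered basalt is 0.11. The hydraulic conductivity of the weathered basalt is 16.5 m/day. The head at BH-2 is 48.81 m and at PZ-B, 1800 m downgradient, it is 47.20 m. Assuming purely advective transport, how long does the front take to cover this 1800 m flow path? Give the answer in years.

36.7

Hydraulic gradient i = (48.81 − 47.20) / 1800 = 1.61 / 1800 = 0.0008944.
Darcy flux q = K · i = 16.50 × 0.0008944 = 0.01476 m/day.
Seepage velocity v = q / n_e = 0.01476 / 0.11 = 0.1342 m/day.
Travel time t = L / v = 1800 / 0.1342 = 13416 days = 36.73 years.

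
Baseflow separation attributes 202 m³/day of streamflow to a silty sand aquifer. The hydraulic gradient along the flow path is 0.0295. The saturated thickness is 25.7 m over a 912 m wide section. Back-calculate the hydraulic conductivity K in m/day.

0.292

Cross-sectional area A = 912 × 25.7 = 23438 m².
Hydraulic gradient i = 0.0295.
From Q = K·A·i, K = Q / (A·i) = 202 / (23438 × 0.02950) = 0.2921 m/day.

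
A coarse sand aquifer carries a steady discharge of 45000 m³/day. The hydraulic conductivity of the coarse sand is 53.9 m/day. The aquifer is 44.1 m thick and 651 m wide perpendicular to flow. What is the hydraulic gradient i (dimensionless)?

0.0291

Cross-sectional area A = 651 × 44.1 = 28709 m².
From Q = K·A·i, i = Q / (K·A) = 45000 / (53.90 × 28709) = 0.02908.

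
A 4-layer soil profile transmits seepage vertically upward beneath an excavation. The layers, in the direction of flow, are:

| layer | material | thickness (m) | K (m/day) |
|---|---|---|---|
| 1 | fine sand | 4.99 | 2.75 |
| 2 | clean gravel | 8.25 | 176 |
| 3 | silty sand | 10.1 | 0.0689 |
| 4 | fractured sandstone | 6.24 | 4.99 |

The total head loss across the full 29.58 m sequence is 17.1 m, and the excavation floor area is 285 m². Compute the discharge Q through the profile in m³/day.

32.6

Flow is perpendicular to layering, so the layers act in series and the equivalent K is the thickness-weighted harmonic mean.
Total thickness L = 4.99 + 8.25 + 10.1 + 6.24 = 29.58 m.
Σ(b_i/K_i) = 4.99/2.75 + 8.25/176 + 10.1/0.0689 + 6.24/4.99 = 149.7 d.
K_eq = L / Σ(b_i/K_i) = 29.58 / 149.7 = 0.1976 m/day.
Q = K_eq · A · (Δh/L) = 0.1976 × 285 × (17.1/29.58) = 32.55 m³/day.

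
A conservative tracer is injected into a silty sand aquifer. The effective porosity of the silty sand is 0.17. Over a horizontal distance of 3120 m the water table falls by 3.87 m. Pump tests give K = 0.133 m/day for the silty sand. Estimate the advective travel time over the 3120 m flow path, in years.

8800

Hydraulic gradient i = Δh / L = 3.87 / 3120 = 0.001240.
Darcy flux q = K · i = 0.1330 × 0.001240 = 0.0001650 m/day.
Seepage velocity v = q / n_e = 0.0001650 / 0.17 = 0.0009704 m/day.
Travel time t = L / v = 3120 / 0.0009704 = 3.215e+06 days = 8802 years.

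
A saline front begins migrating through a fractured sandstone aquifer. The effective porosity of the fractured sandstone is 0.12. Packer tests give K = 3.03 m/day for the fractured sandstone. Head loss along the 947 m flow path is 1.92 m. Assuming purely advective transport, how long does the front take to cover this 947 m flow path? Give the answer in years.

50.6

Hydraulic gradient i = Δh / L = 1.92 / 947 = 0.002027.
Darcy flux q = K · i = 3.030 × 0.002027 = 0.006143 m/day.
Seepage velocity v = q / n_e = 0.006143 / 0.12 = 0.05119 m/day.
Travel time t = L / v = 947 / 0.05119 = 18499 days = 50.65 years.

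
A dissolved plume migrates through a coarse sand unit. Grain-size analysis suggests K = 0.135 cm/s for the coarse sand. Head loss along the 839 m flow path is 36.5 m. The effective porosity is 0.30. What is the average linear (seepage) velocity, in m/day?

16.9

Convert K: 0.135 cm/s × 864 = 116.6 m/day.
Hydraulic gradient i = Δh / L = 36.5 / 839 = 0.04350.
Darcy flux q = K · i = 116.6 × 0.04350 = 5.074 m/day.
Seepage velocity v = q / n_e = 5.074 / 0.30 = 16.91 m/day.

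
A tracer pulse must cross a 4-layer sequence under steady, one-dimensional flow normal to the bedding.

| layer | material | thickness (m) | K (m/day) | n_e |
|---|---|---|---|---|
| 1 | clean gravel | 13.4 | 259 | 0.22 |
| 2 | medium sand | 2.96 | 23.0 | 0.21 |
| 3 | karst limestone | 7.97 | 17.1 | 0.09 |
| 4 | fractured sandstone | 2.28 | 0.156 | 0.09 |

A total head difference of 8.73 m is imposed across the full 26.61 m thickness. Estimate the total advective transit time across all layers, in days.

7.85

With flow normal to the layers, continuity requires the same specific discharge q through every layer.
Σ(b_i/K_i) = 13.4/259 + 2.96/23.0 + 7.97/17.1 + 2.28/0.156 = 15.26 d.
q = Δh / Σ(b_i/K_i) = 8.73 / 15.26 = 0.5720 m/day.
In each layer the seepage velocity is v_i = q/n_i, so the layer transit time is t_i = b_i·n_i / q:
  layer 1 (clean gravel): t_1 = 13.4 × 0.22 / 0.5720 = 5.154 d
  layer 2 (medium sand): t_2 = 2.96 × 0.21 / 0.5720 = 1.087 d
  layer 3 (karst limestone): t_3 = 7.97 × 0.09 / 0.5720 = 1.254 d
  layer 4 (fractured sandstone): t_4 = 2.28 × 0.09 / 0.5720 = 0.3587 d
Total t = Σ t_i = 7.853 days.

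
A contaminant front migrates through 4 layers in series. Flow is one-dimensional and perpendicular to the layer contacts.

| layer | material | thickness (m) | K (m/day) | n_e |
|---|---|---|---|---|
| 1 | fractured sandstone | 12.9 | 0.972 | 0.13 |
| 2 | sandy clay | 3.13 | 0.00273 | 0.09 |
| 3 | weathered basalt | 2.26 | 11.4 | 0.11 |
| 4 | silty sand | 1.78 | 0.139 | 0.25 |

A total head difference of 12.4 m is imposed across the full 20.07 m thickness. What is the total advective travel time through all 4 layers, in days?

251

With flow normal to the layers, continuity requires the same specific discharge q through every layer.
Σ(b_i/K_i) = 12.9/0.972 + 3.13/0.00273 + 2.26/11.4 + 1.78/0.139 = 1173 d.
q = Δh / Σ(b_i/K_i) = 12.4 / 1173 = 0.01057 m/day.
In each layer the seepage velocity is v_i = q/n_i, so the layer transit time is t_i = b_i·n_i / q:
  layer 1 (fractured sandstone): t_1 = 12.9 × 0.13 / 0.01057 = 158.6 d
  layer 2 (sandy clay): t_2 = 3.13 × 0.09 / 0.01057 = 26.64 d
  layer 3 (weathered basalt): t_3 = 2.26 × 0.11 / 0.01057 = 23.51 d
  layer 4 (silty sand): t_4 = 1.78 × 0.25 / 0.01057 = 42.09 d
Total t = Σ t_i = 250.9 days.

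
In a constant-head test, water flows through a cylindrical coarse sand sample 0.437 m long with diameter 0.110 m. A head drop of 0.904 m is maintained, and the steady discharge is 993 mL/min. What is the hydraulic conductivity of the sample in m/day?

Cross-sectional area A = π·(d/2)² = π × (0.110/2)² = 0.009503 m².
Convert discharge: 993 mL/min = 1.655e-05 m³/s.
Darcy's law rearranged: K = Q·L / (A·Δh) = 1.655e-05 × 0.437 / (0.009503 × 0.904) = 0.0008419 m/s = 72.74 m/day.

72.7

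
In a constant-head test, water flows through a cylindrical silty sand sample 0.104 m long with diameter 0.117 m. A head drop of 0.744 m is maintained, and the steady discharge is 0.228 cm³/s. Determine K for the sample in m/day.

0.256

Cross-sectional area A = π·(d/2)² = π × (0.117/2)² = 0.01075 m².
Convert discharge: 0.228 cm³/s = 2.280e-07 m³/s.
Darcy's law rearranged: K = Q·L / (A·Δh) = 2.280e-07 × 0.104 / (0.01075 × 0.744) = 2.964e-06 m/s = 0.2561 m/day.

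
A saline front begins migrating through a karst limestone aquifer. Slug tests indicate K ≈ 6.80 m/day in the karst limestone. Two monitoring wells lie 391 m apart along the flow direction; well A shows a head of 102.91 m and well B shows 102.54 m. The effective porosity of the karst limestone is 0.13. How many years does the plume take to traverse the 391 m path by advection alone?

Hydraulic gradient i = (102.91 − 102.54) / 391 = 0.37 / 391 = 0.0009463.
Darcy flux q = K · i = 6.800 × 0.0009463 = 0.006435 m/day.
Seepage velocity v = q / n_e = 0.006435 / 0.13 = 0.04950 m/day.
Travel time t = L / v = 391 / 0.04950 = 7899 days = 21.63 years.

21.6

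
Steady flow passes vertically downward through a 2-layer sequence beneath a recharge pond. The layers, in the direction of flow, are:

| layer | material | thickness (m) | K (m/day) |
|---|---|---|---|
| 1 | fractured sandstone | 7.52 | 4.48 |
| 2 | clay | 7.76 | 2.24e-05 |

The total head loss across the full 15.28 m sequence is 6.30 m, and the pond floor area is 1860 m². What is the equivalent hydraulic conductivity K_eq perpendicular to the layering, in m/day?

Flow is perpendicular to layering, so the layers act in series and the equivalent K is the thickness-weighted harmonic mean.
Total thickness L = 7.52 + 7.76 = 15.28 m.
Σ(b_i/K_i) = 7.52/4.48 + 7.76/2.24e-05 = 3.464e+05 d.
K_eq = L / Σ(b_i/K_i) = 15.28 / 3.464e+05 = 4.411e-05 m/day.

4.41e-05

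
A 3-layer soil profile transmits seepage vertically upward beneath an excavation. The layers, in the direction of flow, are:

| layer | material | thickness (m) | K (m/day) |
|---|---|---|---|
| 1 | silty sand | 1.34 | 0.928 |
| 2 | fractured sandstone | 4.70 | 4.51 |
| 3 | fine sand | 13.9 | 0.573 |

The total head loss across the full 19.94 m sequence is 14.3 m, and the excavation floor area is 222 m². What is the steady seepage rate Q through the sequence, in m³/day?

119

Flow is perpendicular to layering, so the layers act in series and the equivalent K is the thickness-weighted harmonic mean.
Total thickness L = 1.34 + 4.70 + 13.9 = 19.94 m.
Σ(b_i/K_i) = 1.34/0.928 + 4.70/4.51 + 13.9/0.573 = 26.74 d.
K_eq = L / Σ(b_i/K_i) = 19.94 / 26.74 = 0.7456 m/day.
Q = K_eq · A · (Δh/L) = 0.7456 × 222 × (14.3/19.94) = 118.7 m³/day.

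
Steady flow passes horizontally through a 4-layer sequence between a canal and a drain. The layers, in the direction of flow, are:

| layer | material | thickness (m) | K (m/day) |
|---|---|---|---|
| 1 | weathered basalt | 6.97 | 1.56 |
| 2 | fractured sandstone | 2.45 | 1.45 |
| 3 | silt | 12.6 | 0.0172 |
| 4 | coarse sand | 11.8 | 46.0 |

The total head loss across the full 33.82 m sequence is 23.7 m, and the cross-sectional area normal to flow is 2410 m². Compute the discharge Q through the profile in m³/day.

Flow is perpendicular to layering, so the layers act in series and the equivalent K is the thickness-weighted harmonic mean.
Total thickness L = 6.97 + 2.45 + 12.6 + 11.8 = 33.82 m.
Σ(b_i/K_i) = 6.97/1.56 + 2.45/1.45 + 12.6/0.0172 + 11.8/46.0 = 739.0 d.
K_eq = L / Σ(b_i/K_i) = 33.82 / 739.0 = 0.04577 m/day.
Q = K_eq · A · (Δh/L) = 0.04577 × 2410 × (23.7/33.82) = 77.29 m³/day.

77.3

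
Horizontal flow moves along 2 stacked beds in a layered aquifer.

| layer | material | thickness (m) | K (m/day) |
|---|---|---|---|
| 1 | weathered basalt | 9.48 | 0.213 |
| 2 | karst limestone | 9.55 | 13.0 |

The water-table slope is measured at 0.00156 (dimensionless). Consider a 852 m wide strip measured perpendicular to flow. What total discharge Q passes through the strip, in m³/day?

168

Flow is parallel to layering, so each bed carries its own Darcy discharge and the transmissivities add.
Σ(K_i·b_i) = 0.213×9.48 + 13.0×9.55 = 126.2 m²/day.
Hydraulic gradient i = 0.00156.
Q = Σ(K_i·b_i) · W · i = 126.2 × 852 × 0.001560 = 167.7 m³/day.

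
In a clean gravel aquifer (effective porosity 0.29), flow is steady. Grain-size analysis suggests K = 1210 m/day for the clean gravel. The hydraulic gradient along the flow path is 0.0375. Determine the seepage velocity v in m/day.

156

Hydraulic gradient i = 0.0375.
Darcy flux q = K · i = 1210 × 0.03750 = 45.38 m/day.
Seepage velocity v = q / n_e = 45.38 / 0.29 = 156.5 m/day.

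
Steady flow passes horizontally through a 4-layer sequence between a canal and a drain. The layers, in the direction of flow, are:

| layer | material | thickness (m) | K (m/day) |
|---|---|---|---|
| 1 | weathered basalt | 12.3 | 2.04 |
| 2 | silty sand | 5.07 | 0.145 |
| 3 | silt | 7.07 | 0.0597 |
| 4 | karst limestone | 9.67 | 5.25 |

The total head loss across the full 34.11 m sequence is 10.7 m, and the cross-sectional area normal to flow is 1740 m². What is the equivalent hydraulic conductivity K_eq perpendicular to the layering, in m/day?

Flow is perpendicular to layering, so the layers act in series and the equivalent K is the thickness-weighted harmonic mean.
Total thickness L = 12.3 + 5.07 + 7.07 + 9.67 = 34.11 m.
Σ(b_i/K_i) = 12.3/2.04 + 5.07/0.145 + 7.07/0.0597 + 9.67/5.25 = 161.3 d.
K_eq = L / Σ(b_i/K_i) = 34.11 / 161.3 = 0.2115 m/day.

0.212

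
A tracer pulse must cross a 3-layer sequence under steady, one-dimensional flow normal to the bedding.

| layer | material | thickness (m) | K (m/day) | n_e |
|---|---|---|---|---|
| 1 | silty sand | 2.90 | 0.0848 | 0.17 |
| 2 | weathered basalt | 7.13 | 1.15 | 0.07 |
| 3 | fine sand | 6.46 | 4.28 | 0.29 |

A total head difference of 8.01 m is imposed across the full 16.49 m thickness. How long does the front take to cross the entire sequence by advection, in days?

With flow normal to the layers, continuity requires the same specific discharge q through every layer.
Σ(b_i/K_i) = 2.90/0.0848 + 7.13/1.15 + 6.46/4.28 = 41.91 d.
q = Δh / Σ(b_i/K_i) = 8.01 / 41.91 = 0.1911 m/day.
In each layer the seepage velocity is v_i = q/n_i, so the layer transit time is t_i = b_i·n_i / q:
  layer 1 (silty sand): t_1 = 2.90 × 0.17 / 0.1911 = 2.579 d
  layer 2 (weathered basalt): t_2 = 7.13 × 0.07 / 0.1911 = 2.611 d
  layer 3 (fine sand): t_3 = 6.46 × 0.29 / 0.1911 = 9.801 d
Total t = Σ t_i = 14.99 days.

15.0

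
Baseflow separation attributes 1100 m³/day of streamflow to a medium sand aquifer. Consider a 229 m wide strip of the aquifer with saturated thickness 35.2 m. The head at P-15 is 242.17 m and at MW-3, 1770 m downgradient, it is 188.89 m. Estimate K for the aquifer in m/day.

4.53

Cross-sectional area A = 229 × 35.2 = 8061 m².
Hydraulic gradient i = (242.17 − 188.89) / 1770 = 53.28 / 1770 = 0.03010.
From Q = K·A·i, K = Q / (A·i) = 1100 / (8061 × 0.03010) = 4.533 m/day.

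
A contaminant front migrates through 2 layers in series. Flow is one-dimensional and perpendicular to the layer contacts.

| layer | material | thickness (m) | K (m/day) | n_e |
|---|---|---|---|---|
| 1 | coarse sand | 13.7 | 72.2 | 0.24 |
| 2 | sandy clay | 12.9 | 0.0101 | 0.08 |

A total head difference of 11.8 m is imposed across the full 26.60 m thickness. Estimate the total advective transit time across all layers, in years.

1.28

With flow normal to the layers, continuity requires the same specific discharge q through every layer.
Σ(b_i/K_i) = 13.7/72.2 + 12.9/0.0101 = 1277 d.
q = Δh / Σ(b_i/K_i) = 11.8 / 1277 = 0.009237 m/day.
In each layer the seepage velocity is v_i = q/n_i, so the layer transit time is t_i = b_i·n_i / q:
  layer 1 (coarse sand): t_1 = 13.7 × 0.24 / 0.009237 = 355.9 d
  layer 2 (sandy clay): t_2 = 12.9 × 0.08 / 0.009237 = 111.7 d
Total t = Σ t_i = 467.7 days = 1.280 years.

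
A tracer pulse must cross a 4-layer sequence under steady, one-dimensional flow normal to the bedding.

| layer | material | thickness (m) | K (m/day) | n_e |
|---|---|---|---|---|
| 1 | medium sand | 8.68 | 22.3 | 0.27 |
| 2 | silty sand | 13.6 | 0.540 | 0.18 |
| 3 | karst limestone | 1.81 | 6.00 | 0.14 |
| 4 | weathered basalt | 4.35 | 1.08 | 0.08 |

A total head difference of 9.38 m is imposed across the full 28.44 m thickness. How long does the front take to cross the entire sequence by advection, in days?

17.2

With flow normal to the layers, continuity requires the same specific discharge q through every layer.
Σ(b_i/K_i) = 8.68/22.3 + 13.6/0.540 + 1.81/6.00 + 4.35/1.08 = 29.90 d.
q = Δh / Σ(b_i/K_i) = 9.38 / 29.90 = 0.3137 m/day.
In each layer the seepage velocity is v_i = q/n_i, so the layer transit time is t_i = b_i·n_i / q:
  layer 1 (medium sand): t_1 = 8.68 × 0.27 / 0.3137 = 7.472 d
  layer 2 (silty sand): t_2 = 13.6 × 0.18 / 0.3137 = 7.804 d
  layer 3 (karst limestone): t_3 = 1.81 × 0.14 / 0.3137 = 0.8079 d
  layer 4 (weathered basalt): t_4 = 4.35 × 0.08 / 0.3137 = 1.109 d
Total t = Σ t_i = 17.19 days.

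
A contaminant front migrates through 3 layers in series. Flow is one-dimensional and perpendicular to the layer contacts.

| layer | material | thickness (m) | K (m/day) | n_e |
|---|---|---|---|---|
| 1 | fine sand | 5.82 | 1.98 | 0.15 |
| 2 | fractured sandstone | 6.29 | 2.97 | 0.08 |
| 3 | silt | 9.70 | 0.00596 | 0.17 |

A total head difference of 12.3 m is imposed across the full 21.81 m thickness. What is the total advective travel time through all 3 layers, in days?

402

With flow normal to the layers, continuity requires the same specific discharge q through every layer.
Σ(b_i/K_i) = 5.82/1.98 + 6.29/2.97 + 9.70/0.00596 = 1633 d.
q = Δh / Σ(b_i/K_i) = 12.3 / 1633 = 0.007534 m/day.
In each layer the seepage velocity is v_i = q/n_i, so the layer transit time is t_i = b_i·n_i / q:
  layer 1 (fine sand): t_1 = 5.82 × 0.15 / 0.007534 = 115.9 d
  layer 2 (fractured sandstone): t_2 = 6.29 × 0.08 / 0.007534 = 66.79 d
  layer 3 (silt): t_3 = 9.70 × 0.17 / 0.007534 = 218.9 d
Total t = Σ t_i = 401.5 days.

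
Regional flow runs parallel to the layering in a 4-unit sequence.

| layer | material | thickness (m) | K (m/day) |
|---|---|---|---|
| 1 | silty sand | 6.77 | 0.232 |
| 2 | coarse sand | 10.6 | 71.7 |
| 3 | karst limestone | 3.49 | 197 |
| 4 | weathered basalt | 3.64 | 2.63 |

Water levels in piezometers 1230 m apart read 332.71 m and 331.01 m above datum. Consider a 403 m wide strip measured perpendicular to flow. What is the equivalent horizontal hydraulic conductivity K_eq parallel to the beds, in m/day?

Flow is parallel to layering, so each bed carries its own Darcy discharge and the transmissivities add.
Σ(K_i·b_i) = 0.232×6.77 + 71.7×10.6 + 197×3.49 + 2.63×3.64 = 1459 m²/day.
Total thickness b = 24.50 m, so K_eq = Σ(K_i·b_i)/b = 59.54 m/day.

59.5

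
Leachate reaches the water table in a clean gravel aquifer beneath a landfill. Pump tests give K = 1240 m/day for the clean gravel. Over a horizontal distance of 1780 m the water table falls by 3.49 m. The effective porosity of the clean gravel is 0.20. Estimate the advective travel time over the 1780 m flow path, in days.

Hydraulic gradient i = Δh / L = 3.49 / 1780 = 0.001961.
Darcy flux q = K · i = 1240 × 0.001961 = 2.431 m/day.
Seepage velocity v = q / n_e = 2.431 / 0.20 = 12.16 m/day.
Travel time t = L / v = 1780 / 12.16 = 146.4 days.

146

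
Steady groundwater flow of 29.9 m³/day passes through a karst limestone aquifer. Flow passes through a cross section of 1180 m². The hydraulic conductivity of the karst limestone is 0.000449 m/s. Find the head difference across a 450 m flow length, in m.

Convert K: 0.000449 m/s × 86400 = 38.79 m/day.
From Q = K·A·i, i = Q / (K·A) = 29.9 / (38.79 × 1180) = 0.0006532.
Head loss Δh = i · L = 0.0006532 × 450 = 0.2939 m.

0.294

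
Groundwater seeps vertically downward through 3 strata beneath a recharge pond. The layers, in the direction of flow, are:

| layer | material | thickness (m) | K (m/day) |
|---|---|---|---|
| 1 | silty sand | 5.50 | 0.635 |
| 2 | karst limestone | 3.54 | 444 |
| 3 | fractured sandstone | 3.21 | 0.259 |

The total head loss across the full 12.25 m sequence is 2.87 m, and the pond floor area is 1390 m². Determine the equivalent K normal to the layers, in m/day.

0.582

Flow is perpendicular to layering, so the layers act in series and the equivalent K is the thickness-weighted harmonic mean.
Total thickness L = 5.50 + 3.54 + 3.21 = 12.25 m.
Σ(b_i/K_i) = 5.50/0.635 + 3.54/444 + 3.21/0.259 = 21.06 d.
K_eq = L / Σ(b_i/K_i) = 12.25 / 21.06 = 0.5816 m/day.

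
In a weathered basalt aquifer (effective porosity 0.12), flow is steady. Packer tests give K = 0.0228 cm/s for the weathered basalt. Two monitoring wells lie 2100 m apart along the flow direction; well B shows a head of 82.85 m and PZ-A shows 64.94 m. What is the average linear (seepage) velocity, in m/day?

Convert K: 0.0228 cm/s × 864 = 19.70 m/day.
Hydraulic gradient i = (82.85 − 64.94) / 2100 = 17.91 / 2100 = 0.008529.
Darcy flux q = K · i = 19.70 × 0.008529 = 0.1680 m/day.
Seepage velocity v = q / n_e = 0.1680 / 0.12 = 1.400 m/day.

1.40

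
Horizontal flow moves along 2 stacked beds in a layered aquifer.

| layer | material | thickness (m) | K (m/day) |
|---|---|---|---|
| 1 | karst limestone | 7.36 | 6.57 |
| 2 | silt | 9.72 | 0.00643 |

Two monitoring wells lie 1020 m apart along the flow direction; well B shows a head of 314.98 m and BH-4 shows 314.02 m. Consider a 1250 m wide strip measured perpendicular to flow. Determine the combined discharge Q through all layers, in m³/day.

57.0

Flow is parallel to layering, so each bed carries its own Darcy discharge and the transmissivities add.
Σ(K_i·b_i) = 6.57×7.36 + 0.00643×9.72 = 48.42 m²/day.
Hydraulic gradient i = (314.98 − 314.02) / 1020 = 0.96 / 1020 = 0.0009412.
Q = Σ(K_i·b_i) · W · i = 48.42 × 1250 × 0.0009412 = 56.96 m³/day.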